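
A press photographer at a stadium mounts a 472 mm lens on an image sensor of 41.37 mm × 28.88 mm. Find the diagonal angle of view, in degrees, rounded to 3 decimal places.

6.119°

Sensor diagonal = √(41.37² + 28.88²) = √2545.5313 ≈ 50.4533 mm.
Angle of view α = 2·arctan(d/2f) with d = 50.4533 mm and f = 472 mm.
d/2f = 0.05345; arctan(0.05345) ≈ 3.0593°, so α ≈ 6.1187°.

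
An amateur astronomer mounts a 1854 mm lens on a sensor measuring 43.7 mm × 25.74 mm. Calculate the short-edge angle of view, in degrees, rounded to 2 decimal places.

Angle of view α = 2·arctan(h/2f) with h = 25.74 mm and f = 1854 mm.
h/2f = 0.00694; arctan(0.00694) ≈ 0.3977°, so α ≈ 0.7955°.

0.80°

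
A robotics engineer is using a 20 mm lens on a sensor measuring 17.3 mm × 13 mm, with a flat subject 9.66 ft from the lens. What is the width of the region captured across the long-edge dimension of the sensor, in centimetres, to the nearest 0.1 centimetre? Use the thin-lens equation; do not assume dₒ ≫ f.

253.0 cm

dₒ: 9.66 ft × 304.8 mm/ft = 2944.37 mm.
Similar triangles through the lens centre give W/dₒ = w/dᵢ; with 1/f = 1/dₒ + 1/dᵢ this gives W = w·(dₒ − f)/f.
W = 17.3 mm × (2944.37 − 20) / 20 = 17.3 × 146.2184 ≈ 2529.578 mm = 252.958 cm.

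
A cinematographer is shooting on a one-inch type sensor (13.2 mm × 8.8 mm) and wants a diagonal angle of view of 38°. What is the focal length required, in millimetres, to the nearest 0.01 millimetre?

23.04 mm

Sensor diagonal = √(13.2² + 8.8²) = √251.6800 ≈ 15.8644 mm.
From α = 2·arctan(d/2f) we get f = d / (2·tan(α/2)).
With d = 15.8644 mm and α/2 = 19°, tan(α/2) ≈ 0.34433, so f ≈ 15.8644 / 0.68866 ≈ 23.0368 mm.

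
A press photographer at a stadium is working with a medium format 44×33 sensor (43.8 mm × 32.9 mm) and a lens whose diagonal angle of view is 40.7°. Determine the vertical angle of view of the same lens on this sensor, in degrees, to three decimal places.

25.116°

Sensor diagonal = √(43.8² + 32.9²) = √3000.8500 ≈ 54.7800 mm.
From the diagonal AOV: f = 54.7800 / (2·tan(20.35°)) = 54.7800 / 0.74181 ≈ 73.8467 mm.
Vertical AOV = 2·arctan(32.9 / (2 × 73.8467)) = 2·arctan(0.22276) ≈ 25.1162°.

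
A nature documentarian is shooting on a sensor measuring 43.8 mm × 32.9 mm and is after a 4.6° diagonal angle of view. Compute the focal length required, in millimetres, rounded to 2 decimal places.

Sensor diagonal = √(43.8² + 32.9²) = √3000.8500 ≈ 54.7800 mm.
From α = 2·arctan(d/2f) we get f = d / (2·tan(α/2)).
With d = 54.7800 mm and α/2 = 2.3°, tan(α/2) ≈ 0.04016, so f ≈ 54.7800 / 0.08033 ≈ 681.9516 mm.

681.95 mm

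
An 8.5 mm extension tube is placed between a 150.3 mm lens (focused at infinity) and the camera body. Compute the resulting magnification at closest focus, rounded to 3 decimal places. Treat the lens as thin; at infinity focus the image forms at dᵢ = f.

The tube moves the image plane from f to f + e, so dᵢ = 150.3 + 8.5 = 158.8 mm. Focus is achieved when 1/f = 1/dₒ + 1/dᵢ, giving dₒ = 1/(1/f − 1/(f+e)).
Magnification m = dᵢ/dₒ = (f+e)·(1/f − 1/(f+e)) = e/f = 8.5/150.3 ≈ 0.0566.

0.057×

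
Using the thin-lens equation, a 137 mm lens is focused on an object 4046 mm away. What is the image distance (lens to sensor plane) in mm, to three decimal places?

1/dᵢ = 1/f − 1/dₒ = 1/137 − 1/4046 = 0.0070521 mm⁻¹.
dᵢ = 1/0.0070521 ≈ 141.8015 mm.

141.801 mm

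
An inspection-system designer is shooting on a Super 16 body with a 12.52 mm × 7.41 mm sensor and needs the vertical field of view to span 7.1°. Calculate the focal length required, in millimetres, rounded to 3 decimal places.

59.721 mm

From α = 2·arctan(h/2f) we get f = h / (2·tan(α/2)).
With h = 7.41 mm and α/2 = 3.55°, tan(α/2) ≈ 0.06204, so f ≈ 7.41 / 0.12408 ≈ 59.7209 mm.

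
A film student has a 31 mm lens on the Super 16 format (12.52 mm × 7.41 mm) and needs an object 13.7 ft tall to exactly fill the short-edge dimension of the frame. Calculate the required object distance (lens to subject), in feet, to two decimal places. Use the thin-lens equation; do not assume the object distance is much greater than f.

W: 13.7 ft × 304.8 mm/ft = 4175.76 mm.
Magnification m = h/W = dᵢ/dₒ; combined with 1/f = 1/dₒ + 1/dᵢ this gives dₒ = f·(1 + W/h).
dₒ = 31 mm × (1 + 4175.76/7.41) = 31 × 564.5303 ≈ 17500.441 mm = 17500.441/304.8 ft = 57.4161 ft.

57.42 ft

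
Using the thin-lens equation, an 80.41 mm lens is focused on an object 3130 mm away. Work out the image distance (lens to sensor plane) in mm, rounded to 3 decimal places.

82.530 mm

1/dᵢ = 1/f − 1/dₒ = 1/80.41 − 1/3130 = 0.0121168 mm⁻¹.
dᵢ = 1/0.0121168 ≈ 82.5302 mm.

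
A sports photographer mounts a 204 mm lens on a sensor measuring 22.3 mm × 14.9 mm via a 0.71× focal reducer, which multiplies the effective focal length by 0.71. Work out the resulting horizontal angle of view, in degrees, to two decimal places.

8.80°

Effective focal length f = 204 × 0.71 = 144.84 mm.
α = 2·arctan(22.3 / (2 × 144.84)) = 2·arctan(0.07698) ≈ 8.8041°.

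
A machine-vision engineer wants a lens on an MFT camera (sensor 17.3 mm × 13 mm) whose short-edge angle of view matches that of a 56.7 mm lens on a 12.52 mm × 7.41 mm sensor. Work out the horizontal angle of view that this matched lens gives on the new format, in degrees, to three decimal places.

Equal short-edge AOV ⇒ f₂ = f₁ · 13/7.41 = 56.7 × 1.75439 ≈ 99.4737 mm.
Horizontal AOV on the new format = 2·arctan(17.3 / (2 × 99.4737)) = 2·arctan(0.08696) ≈ 9.9396°.

9.940°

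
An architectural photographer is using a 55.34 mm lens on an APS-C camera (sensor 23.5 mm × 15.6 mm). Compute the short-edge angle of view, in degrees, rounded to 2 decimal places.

16.05°

Angle of view α = 2·arctan(h/2f) with h = 15.6 mm and f = 55.34 mm.
h/2f = 0.14095; arctan(0.14095) ≈ 8.0228°, so α ≈ 16.0456°.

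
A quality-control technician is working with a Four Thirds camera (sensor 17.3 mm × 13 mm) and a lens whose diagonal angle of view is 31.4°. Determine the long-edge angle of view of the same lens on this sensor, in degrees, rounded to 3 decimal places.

25.330°

Sensor diagonal = √(17.3² + 13²) = √468.2900 ≈ 21.6400 mm.
From the diagonal AOV: f = 21.6400 / (2·tan(15.7°)) = 21.6400 / 0.56217 ≈ 38.4934 mm.
Long-edge AOV = 2·arctan(17.3 / (2 × 38.4934)) = 2·arctan(0.22471) ≈ 25.3296°.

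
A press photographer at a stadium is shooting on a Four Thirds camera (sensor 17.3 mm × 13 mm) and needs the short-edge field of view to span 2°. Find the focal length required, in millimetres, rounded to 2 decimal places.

From α = 2·arctan(h/2f) we get f = h / (2·tan(α/2)).
With h = 13 mm and α/2 = 1°, tan(α/2) ≈ 0.01746, so f ≈ 13 / 0.03491 ≈ 372.3848 mm.

372.38 mm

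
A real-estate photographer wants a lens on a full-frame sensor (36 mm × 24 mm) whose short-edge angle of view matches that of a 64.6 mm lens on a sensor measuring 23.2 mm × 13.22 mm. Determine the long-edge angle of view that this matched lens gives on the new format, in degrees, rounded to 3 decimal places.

Equal short-edge AOV ⇒ f₂ = f₁ · 24/13.22 = 64.6 × 1.81543 ≈ 117.2769 mm.
Long-edge AOV on the new format = 2·arctan(36 / (2 × 117.2769)) = 2·arctan(0.15348) ≈ 17.4517°.

17.452°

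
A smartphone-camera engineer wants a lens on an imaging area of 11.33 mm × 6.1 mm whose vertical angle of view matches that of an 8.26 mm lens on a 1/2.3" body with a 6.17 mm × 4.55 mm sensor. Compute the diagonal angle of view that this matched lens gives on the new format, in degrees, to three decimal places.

60.313°

Equal vertical AOV ⇒ f₂ = f₁ · 6.1/4.55 = 8.26 × 1.34066 ≈ 11.0738 mm.
Sensor diagonal = √(11.33² + 6.1²) = √165.5789 ≈ 12.8677 mm.
Diagonal AOV on the new format = 2·arctan(12.8677 / (2 × 11.0738)) = 2·arctan(0.58100) ≈ 60.3129°.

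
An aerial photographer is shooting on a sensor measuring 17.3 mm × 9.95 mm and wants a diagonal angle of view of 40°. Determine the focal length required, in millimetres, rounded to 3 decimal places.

27.416 mm

Sensor diagonal = √(17.3² + 9.95²) = √398.2925 ≈ 19.9573 mm.
From α = 2·arctan(d/2f) we get f = d / (2·tan(α/2)).
With d = 19.9573 mm and α/2 = 20°, tan(α/2) ≈ 0.36397, so f ≈ 19.9573 / 0.72794 ≈ 27.4161 mm.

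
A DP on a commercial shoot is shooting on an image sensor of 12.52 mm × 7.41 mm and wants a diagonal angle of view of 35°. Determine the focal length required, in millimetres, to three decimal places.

Sensor diagonal = √(12.52² + 7.41²) = √211.6585 ≈ 14.5485 mm.
From α = 2·arctan(d/2f) we get f = d / (2·tan(α/2)).
With d = 14.5485 mm and α/2 = 17.5°, tan(α/2) ≈ 0.31530, so f ≈ 14.5485 / 0.63060 ≈ 23.0710 mm.

23.071 mm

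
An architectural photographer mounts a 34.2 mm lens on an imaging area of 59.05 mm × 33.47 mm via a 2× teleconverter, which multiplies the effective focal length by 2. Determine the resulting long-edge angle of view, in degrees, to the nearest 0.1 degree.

46.7°

Effective focal length f = 34.2 × 2 = 68.4 mm.
α = 2·arctan(59.05 / (2 × 68.4)) = 2·arctan(0.43165) ≈ 46.6951°.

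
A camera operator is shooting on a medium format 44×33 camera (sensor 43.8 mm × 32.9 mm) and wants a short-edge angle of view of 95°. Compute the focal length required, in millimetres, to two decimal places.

15.07 mm

From α = 2·arctan(h/2f) we get f = h / (2·tan(α/2)).
With h = 32.9 mm and α/2 = 47.5°, tan(α/2) ≈ 1.09131, so f ≈ 32.9 / 2.18262 ≈ 15.0736 mm.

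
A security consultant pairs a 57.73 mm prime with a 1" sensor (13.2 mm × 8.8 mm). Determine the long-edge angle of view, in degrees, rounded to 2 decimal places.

13.04°

Angle of view α = 2·arctan(w/2f) with w = 13.2 mm and f = 57.73 mm.
w/2f = 0.11433; arctan(0.11433) ≈ 6.5220°, so α ≈ 13.0441°.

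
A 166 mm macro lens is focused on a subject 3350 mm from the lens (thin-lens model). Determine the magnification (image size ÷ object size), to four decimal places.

Thin lens: 1/f = 1/dₒ + 1/dᵢ → 1/dᵢ = 1/166 − 1/3350 = 0.0057256 mm⁻¹, so dᵢ ≈ 174.6545 mm.
Magnification m = dᵢ/dₒ = 174.6545/3350 ≈ 0.05214.

0.0521×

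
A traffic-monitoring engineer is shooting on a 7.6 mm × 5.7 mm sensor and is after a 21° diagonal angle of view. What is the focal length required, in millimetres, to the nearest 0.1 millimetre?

25.6 mm

Sensor diagonal = √(7.6² + 5.7²) = √90.2500 ≈ 9.5000 mm.
From α = 2·arctan(d/2f) we get f = d / (2·tan(α/2)).
With d = 9.5000 mm and α/2 = 10.5°, tan(α/2) ≈ 0.18534, so f ≈ 9.5000 / 0.37068 ≈ 25.6287 mm.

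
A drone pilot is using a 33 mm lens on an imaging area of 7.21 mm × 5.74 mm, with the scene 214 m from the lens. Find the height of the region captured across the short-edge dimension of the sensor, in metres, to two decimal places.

37.22 m

dₒ: 214 m = 214000 mm.
Similar triangles through the lens centre give W/dₒ = h/dᵢ; with 1/f = 1/dₒ + 1/dᵢ this gives W = h·(dₒ − f)/f.
W = 5.74 mm × (214000 − 33) / 33 = 5.74 × 6483.8485 ≈ 37217.290 mm = 37.2173 m.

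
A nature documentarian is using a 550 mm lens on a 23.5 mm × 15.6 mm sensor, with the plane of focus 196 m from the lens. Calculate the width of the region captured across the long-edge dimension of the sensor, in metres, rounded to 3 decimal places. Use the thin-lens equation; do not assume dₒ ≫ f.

8.351 m

dₒ: 196 m = 196000 mm.
Similar triangles through the lens centre give W/dₒ = w/dᵢ; with 1/f = 1/dₒ + 1/dᵢ this gives W = w·(dₒ − f)/f.
W = 23.5 mm × (196000 − 550) / 550 = 23.5 × 355.3636 ≈ 8351.045 mm = 8.35105 m.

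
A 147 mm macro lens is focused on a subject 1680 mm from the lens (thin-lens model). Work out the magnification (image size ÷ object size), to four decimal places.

0.0959×

Thin lens: 1/f = 1/dₒ + 1/dᵢ → 1/dᵢ = 1/147 − 1/1680 = 0.0062075 mm⁻¹, so dᵢ ≈ 161.0959 mm.
Magnification m = dᵢ/dₒ = 161.0959/1680 ≈ 0.09589.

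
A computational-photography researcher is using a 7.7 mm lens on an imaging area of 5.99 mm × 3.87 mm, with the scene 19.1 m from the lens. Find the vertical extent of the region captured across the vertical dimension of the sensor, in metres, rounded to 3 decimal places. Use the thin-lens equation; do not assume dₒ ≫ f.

9.596 m

dₒ: 19.1 m = 19100 mm.
Similar triangles through the lens centre give W/dₒ = h/dᵢ; with 1/f = 1/dₒ + 1/dᵢ this gives W = h·(dₒ − f)/f.
W = 3.87 mm × (19100 − 7.7) / 7.7 = 3.87 × 2479.5195 ≈ 9595.740 mm = 9.59574 m.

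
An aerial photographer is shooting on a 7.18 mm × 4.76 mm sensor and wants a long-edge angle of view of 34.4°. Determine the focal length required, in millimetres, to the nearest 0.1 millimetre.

11.6 mm

From α = 2·arctan(w/2f) we get f = w / (2·tan(α/2)).
With w = 7.18 mm and α/2 = 17.2°, tan(α/2) ≈ 0.30955, so f ≈ 7.18 / 0.61910 ≈ 11.5974 mm.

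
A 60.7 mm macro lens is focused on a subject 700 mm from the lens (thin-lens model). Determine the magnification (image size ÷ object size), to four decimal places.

0.0949×

Thin lens: 1/f = 1/dₒ + 1/dᵢ → 1/dᵢ = 1/60.7 − 1/700 = 0.0150459 mm⁻¹, so dᵢ ≈ 66.4633 mm.
Magnification m = dᵢ/dₒ = 66.4633/700 ≈ 0.09495.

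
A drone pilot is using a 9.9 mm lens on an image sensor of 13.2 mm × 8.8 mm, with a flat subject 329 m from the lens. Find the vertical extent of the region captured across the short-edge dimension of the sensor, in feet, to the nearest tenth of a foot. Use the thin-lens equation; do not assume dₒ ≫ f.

959.4 ft

dₒ: 329 m = 329000 mm.
Similar triangles through the lens centre give W/dₒ = h/dᵢ; with 1/f = 1/dₒ + 1/dᵢ this gives W = h·(dₒ − f)/f.
W = 8.8 mm × (329000 − 9.9) / 9.9 = 8.8 × 33231.3232 ≈ 292435.644 mm = 292435.644/304.8 ft = 959.435 ft.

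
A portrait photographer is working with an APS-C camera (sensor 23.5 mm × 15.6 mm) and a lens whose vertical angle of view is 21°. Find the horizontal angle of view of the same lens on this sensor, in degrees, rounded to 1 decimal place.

31.2°

From the vertical AOV: f = 15.6 / (2·tan(10.5°)) = 15.6 / 0.37068 ≈ 42.0850 mm.
Horizontal AOV = 2·arctan(23.5 / (2 × 42.0850)) = 2·arctan(0.27920) ≈ 31.1991°.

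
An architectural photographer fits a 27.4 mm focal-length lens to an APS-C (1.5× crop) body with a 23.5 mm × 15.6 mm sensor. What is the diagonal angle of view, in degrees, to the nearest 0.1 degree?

Sensor diagonal = √(23.5² + 15.6²) = √795.6100 ≈ 28.2066 mm.
Angle of view α = 2·arctan(d/2f) with d = 28.2066 mm and f = 27.4 mm.
d/2f = 0.51472; arctan(0.51472) ≈ 27.2357°, so α ≈ 54.4714°.

54.5°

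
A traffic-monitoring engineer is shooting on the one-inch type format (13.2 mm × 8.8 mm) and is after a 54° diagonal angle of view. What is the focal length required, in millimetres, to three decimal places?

15.568 mm

Sensor diagonal = √(13.2² + 8.8²) = √251.6800 ≈ 15.8644 mm.
From α = 2·arctan(d/2f) we get f = d / (2·tan(α/2)).
With d = 15.8644 mm and α/2 = 27°, tan(α/2) ≈ 0.50953, so f ≈ 15.8644 / 1.01905 ≈ 15.5678 mm.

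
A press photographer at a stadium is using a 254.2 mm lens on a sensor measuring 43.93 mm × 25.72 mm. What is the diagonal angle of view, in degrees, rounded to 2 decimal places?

11.44°

Sensor diagonal = √(43.93² + 25.72²) = √2591.3633 ≈ 50.9054 mm.
Angle of view α = 2·arctan(d/2f) with d = 50.9054 mm and f = 254.2 mm.
d/2f = 0.10013; arctan(0.10013) ≈ 5.7179°, so α ≈ 11.4358°.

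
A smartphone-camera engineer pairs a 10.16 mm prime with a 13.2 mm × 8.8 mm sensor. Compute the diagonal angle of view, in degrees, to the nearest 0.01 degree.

Sensor diagonal = √(13.2² + 8.8²) = √251.6800 ≈ 15.8644 mm.
Angle of view α = 2·arctan(d/2f) with d = 15.8644 mm and f = 10.16 mm.
d/2f = 0.78073; arctan(0.78073) ≈ 37.9802°, so α ≈ 75.9604°.

75.96°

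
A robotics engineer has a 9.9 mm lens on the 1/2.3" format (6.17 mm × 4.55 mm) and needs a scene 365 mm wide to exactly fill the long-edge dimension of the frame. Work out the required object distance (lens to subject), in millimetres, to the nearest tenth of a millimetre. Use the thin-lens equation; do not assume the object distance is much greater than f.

Magnification m = w/W = dᵢ/dₒ; combined with 1/f = 1/dₒ + 1/dᵢ this gives dₒ = f·(1 + W/w).
dₒ = 9.9 mm × (1 + 365/6.17) = 9.9 × 60.1572 ≈ 595.556 mm.

595.6 mm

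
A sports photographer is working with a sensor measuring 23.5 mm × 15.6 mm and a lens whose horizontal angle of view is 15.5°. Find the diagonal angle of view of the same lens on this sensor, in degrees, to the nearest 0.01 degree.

18.55°

From the horizontal AOV: f = 23.5 / (2·tan(7.75°)) = 23.5 / 0.27219 ≈ 86.3374 mm.
Sensor diagonal = √(23.5² + 15.6²) = √795.6100 ≈ 28.2066 mm.
Diagonal AOV = 2·arctan(28.2066 / (2 × 86.3374)) = 2·arctan(0.16335) ≈ 18.5547°.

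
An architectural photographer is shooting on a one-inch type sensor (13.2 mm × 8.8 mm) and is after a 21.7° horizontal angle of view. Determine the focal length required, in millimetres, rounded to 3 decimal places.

34.435 mm

From α = 2·arctan(w/2f) we get f = w / (2·tan(α/2)).
With w = 13.2 mm and α/2 = 10.85°, tan(α/2) ≈ 0.19166, so f ≈ 13.2 / 0.38333 ≈ 34.4351 mm.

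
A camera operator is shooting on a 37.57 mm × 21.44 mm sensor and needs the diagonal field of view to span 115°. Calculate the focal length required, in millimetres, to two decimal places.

13.78 mm

Sensor diagonal = √(37.57² + 21.44²) = √1871.1785 ≈ 43.2571 mm.
From α = 2·arctan(d/2f) we get f = d / (2·tan(α/2)).
With d = 43.2571 mm and α/2 = 57.5°, tan(α/2) ≈ 1.56969, so f ≈ 43.2571 / 3.13937 ≈ 13.7789 mm.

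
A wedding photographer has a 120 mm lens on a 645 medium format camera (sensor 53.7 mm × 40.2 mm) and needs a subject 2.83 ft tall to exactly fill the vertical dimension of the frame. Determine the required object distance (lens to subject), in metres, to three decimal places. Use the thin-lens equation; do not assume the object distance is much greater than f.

2.695 m

W: 2.83 ft × 304.8 mm/ft = 862.58 mm.
Magnification m = h/W = dᵢ/dₒ; combined with 1/f = 1/dₒ + 1/dᵢ this gives dₒ = f·(1 + W/h).
dₒ = 120 mm × (1 + 862.584/40.2) = 120 × 22.4573 ≈ 2694.878 mm = 2.69488 m.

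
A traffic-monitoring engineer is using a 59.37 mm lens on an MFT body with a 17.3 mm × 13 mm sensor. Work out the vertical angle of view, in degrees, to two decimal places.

12.50°

Angle of view α = 2·arctan(h/2f) with h = 13 mm and f = 59.37 mm.
h/2f = 0.10948; arctan(0.10948) ≈ 6.2480°, so α ≈ 12.4960°.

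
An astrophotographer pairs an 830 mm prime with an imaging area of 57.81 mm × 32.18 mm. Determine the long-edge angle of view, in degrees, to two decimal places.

Angle of view α = 2·arctan(w/2f) with w = 57.81 mm and f = 830 mm.
w/2f = 0.03483; arctan(0.03483) ≈ 1.9945°, so α ≈ 3.9891°.

3.99°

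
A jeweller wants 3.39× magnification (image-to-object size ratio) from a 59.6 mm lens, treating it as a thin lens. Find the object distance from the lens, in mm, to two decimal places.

77.18 mm

With m = dᵢ/dₒ and 1/f = 1/dₒ + 1/dᵢ, substituting dᵢ = m·dₒ gives 1/f = (1 + 1/m)/dₒ, hence dₒ = f·(1 + 1/m).
dₒ = 59.6 × (1 + 1/3.39) = 59.6 × 1.29499 ≈ 77.181 mm.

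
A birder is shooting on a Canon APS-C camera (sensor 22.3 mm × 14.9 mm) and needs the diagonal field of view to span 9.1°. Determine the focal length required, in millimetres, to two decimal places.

168.51 mm

Sensor diagonal = √(22.3² + 14.9²) = √719.3000 ≈ 26.8198 mm.
From α = 2·arctan(d/2f) we get f = d / (2·tan(α/2)).
With d = 26.8198 mm and α/2 = 4.55°, tan(α/2) ≈ 0.07958, so f ≈ 26.8198 / 0.15916 ≈ 168.5086 mm.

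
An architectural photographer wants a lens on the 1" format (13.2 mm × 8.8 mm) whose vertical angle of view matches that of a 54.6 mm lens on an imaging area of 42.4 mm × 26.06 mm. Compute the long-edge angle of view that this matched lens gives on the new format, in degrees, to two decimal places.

39.39°

Equal vertical AOV ⇒ f₂ = f₁ · 8.8/26.06 = 54.6 × 0.33768 ≈ 18.4375 mm.
Long-edge AOV on the new format = 2·arctan(13.2 / (2 × 18.4375)) = 2·arctan(0.35797) ≈ 39.3914°.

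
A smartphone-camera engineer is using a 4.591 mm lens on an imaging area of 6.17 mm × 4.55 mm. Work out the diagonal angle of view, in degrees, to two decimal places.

79.72°

Sensor diagonal = √(6.17² + 4.55²) = √58.7714 ≈ 7.6663 mm.
Angle of view α = 2·arctan(d/2f) with d = 7.6663 mm and f = 4.591 mm.
d/2f = 0.83492; arctan(0.83492) ≈ 39.8592°, so α ≈ 79.7185°.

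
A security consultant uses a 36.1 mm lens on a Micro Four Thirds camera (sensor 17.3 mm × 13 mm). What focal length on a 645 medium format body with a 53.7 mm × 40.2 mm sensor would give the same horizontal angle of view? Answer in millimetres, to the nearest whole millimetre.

112 mm

Equal angle of view means equal width/f ratio, so f₂ = f₁ · (width₂/width₁) = 36.1 × 53.7/17.3.
f₂ = 36.1 × 3.10405 ≈ 112.056 mm.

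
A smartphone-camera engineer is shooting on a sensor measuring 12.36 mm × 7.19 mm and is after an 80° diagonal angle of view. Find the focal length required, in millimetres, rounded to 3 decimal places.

8.521 mm

Sensor diagonal = √(12.36² + 7.19²) = √204.4657 ≈ 14.2992 mm.
From α = 2·arctan(d/2f) we get f = d / (2·tan(α/2)).
With d = 14.2992 mm and α/2 = 40°, tan(α/2) ≈ 0.83910, so f ≈ 14.2992 / 1.67820 ≈ 8.5205 mm.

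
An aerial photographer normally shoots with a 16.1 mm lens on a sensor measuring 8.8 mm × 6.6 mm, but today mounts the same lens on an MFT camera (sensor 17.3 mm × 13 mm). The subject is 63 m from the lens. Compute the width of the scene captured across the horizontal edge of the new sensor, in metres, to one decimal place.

67.7 m

The focal length stays 16.1 mm; the relevant sensor dimension is now w = 17.3 mm. Object distance dₒ = 63 m = 63000 mm.
Thin-lens field width W = w·(dₒ − f)/f = 17.3 × (63000 − 16.1)/16.1 ≈ 67678.352 mm = 67.6784 m.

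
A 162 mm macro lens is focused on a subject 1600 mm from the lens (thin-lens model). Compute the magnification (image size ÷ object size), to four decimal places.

0.1127×

Thin lens: 1/f = 1/dₒ + 1/dᵢ → 1/dᵢ = 1/162 − 1/1600 = 0.0055478 mm⁻¹, so dᵢ ≈ 180.2503 mm.
Magnification m = dᵢ/dₒ = 180.2503/1600 ≈ 0.11266.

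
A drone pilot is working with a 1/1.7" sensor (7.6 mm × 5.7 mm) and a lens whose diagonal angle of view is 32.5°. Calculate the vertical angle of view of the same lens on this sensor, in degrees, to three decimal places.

Sensor diagonal = √(7.6² + 5.7²) = √90.2500 ≈ 9.5000 mm.
From the diagonal AOV: f = 9.5000 / (2·tan(16.25°)) = 9.5000 / 0.58295 ≈ 16.2965 mm.
Vertical AOV = 2·arctan(5.7 / (2 × 16.2965)) = 2·arctan(0.17488) ≈ 19.8396°.

19.840°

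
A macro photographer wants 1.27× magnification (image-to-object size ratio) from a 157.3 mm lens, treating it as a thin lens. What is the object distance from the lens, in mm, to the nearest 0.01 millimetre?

With m = dᵢ/dₒ and 1/f = 1/dₒ + 1/dᵢ, substituting dᵢ = m·dₒ gives 1/f = (1 + 1/m)/dₒ, hence dₒ = f·(1 + 1/m).
dₒ = 157.3 × (1 + 1/1.27) = 157.3 × 1.78740 ≈ 281.158 mm.

281.16 mm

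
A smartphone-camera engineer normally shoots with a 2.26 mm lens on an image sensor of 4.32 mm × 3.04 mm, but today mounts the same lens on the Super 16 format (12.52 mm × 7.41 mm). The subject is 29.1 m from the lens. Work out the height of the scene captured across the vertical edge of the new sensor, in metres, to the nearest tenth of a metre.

The focal length stays 2.26 mm; the relevant sensor dimension is now h = 7.41 mm. Object distance dₒ = 29.1 m = 29100 mm.
Thin-lens field height W = h·(dₒ − f)/f = 7.41 × (29100 − 2.26)/2.26 ≈ 95404.537 mm = 95.4045 m.

95.4 m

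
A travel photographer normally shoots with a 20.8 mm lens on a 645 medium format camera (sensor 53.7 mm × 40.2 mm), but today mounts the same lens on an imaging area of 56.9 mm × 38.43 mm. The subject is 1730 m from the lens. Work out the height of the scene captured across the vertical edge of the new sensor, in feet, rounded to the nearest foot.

The focal length stays 20.8 mm; the relevant sensor dimension is now h = 38.43 mm. Object distance dₒ = 1730 m = 1.73e+06 mm.
Thin-lens field height W = h·(dₒ − f)/f = 38.43 × (1.73e+06 − 20.8)/20.8 ≈ 3196302.916 mm = 3196302.916/304.8 ft = 10486.6 ft.

10487 ft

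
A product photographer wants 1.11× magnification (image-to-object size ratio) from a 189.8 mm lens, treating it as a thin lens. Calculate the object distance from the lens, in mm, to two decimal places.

With m = dᵢ/dₒ and 1/f = 1/dₒ + 1/dᵢ, substituting dᵢ = m·dₒ gives 1/f = (1 + 1/m)/dₒ, hence dₒ = f·(1 + 1/m).
dₒ = 189.8 × (1 + 1/1.11) = 189.8 × 1.90090 ≈ 360.791 mm.

360.79 mm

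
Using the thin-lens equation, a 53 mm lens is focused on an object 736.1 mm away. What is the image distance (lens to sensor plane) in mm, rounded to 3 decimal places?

1/dᵢ = 1/f − 1/dₒ = 1/53 − 1/736.1 = 0.0175094 mm⁻¹.
dᵢ = 1/0.0175094 ≈ 57.1121 mm.

57.112 mm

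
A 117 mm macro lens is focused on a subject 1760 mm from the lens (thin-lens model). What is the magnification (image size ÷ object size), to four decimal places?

0.0712×

Thin lens: 1/f = 1/dₒ + 1/dᵢ → 1/dᵢ = 1/117 − 1/1760 = 0.0079788 mm⁻¹, so dᵢ ≈ 125.3317 mm.
Magnification m = dᵢ/dₒ = 125.3317/1760 ≈ 0.07121.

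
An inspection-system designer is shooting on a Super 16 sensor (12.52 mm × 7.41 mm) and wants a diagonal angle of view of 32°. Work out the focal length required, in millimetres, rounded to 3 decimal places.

25.368 mm

Sensor diagonal = √(12.52² + 7.41²) = √211.6585 ≈ 14.5485 mm.
From α = 2·arctan(d/2f) we get f = d / (2·tan(α/2)).
With d = 14.5485 mm and α/2 = 16°, tan(α/2) ≈ 0.28675, so f ≈ 14.5485 / 0.57349 ≈ 25.3683 mm.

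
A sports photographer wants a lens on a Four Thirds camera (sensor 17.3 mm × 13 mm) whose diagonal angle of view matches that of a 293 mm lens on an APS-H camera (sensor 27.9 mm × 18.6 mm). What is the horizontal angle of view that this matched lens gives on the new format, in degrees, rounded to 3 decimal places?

Sensor diagonal = √(27.9² + 18.6²) = √1124.3700 ≈ 33.5316 mm.
Sensor diagonal = √(17.3² + 13²) = √468.2900 ≈ 21.6400 mm.
Equal diagonal AOV ⇒ f₂ = f₁ · 21.6400/33.5316 = 293 × 0.64536 ≈ 189.0908 mm.
Horizontal AOV on the new format = 2·arctan(17.3 / (2 × 189.0908)) = 2·arctan(0.04575) ≈ 5.2384°.

5.238°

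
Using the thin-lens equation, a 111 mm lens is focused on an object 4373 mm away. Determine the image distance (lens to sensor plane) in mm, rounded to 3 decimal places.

113.891 mm

1/dᵢ = 1/f − 1/dₒ = 1/111 − 1/4373 = 0.0087803 mm⁻¹.
dᵢ = 1/0.0087803 ≈ 113.8909 mm.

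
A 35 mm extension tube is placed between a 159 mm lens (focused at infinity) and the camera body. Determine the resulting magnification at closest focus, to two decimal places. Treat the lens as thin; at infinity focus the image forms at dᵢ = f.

The tube moves the image plane from f to f + e, so dᵢ = 159 + 35 = 194 mm. Focus is achieved when 1/f = 1/dₒ + 1/dᵢ, giving dₒ = 1/(1/f − 1/(f+e)).
Magnification m = dᵢ/dₒ = (f+e)·(1/f − 1/(f+e)) = e/f = 35/159 ≈ 0.2201.

0.22×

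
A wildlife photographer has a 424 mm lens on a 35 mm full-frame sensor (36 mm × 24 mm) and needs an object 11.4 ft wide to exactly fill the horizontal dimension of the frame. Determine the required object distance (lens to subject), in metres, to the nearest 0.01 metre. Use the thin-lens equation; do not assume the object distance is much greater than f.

W: 11.4 ft × 304.8 mm/ft = 3474.72 mm.
Magnification m = w/W = dᵢ/dₒ; combined with 1/f = 1/dₒ + 1/dᵢ this gives dₒ = f·(1 + W/w).
dₒ = 424 mm × (1 + 3474.72/36) = 424 × 97.5200 ≈ 41348.479 mm = 41.3485 m.

41.35 m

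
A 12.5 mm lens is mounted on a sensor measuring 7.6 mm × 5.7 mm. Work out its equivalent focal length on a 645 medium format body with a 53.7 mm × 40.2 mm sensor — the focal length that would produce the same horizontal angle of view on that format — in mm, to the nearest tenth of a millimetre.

88.3 mm

Equal angle of view means equal width/f ratio, so f₂ = f₁ · (width₂/width₁) = 12.5 × 53.7/7.6.
f₂ = 12.5 × 7.06579 ≈ 88.322 mm.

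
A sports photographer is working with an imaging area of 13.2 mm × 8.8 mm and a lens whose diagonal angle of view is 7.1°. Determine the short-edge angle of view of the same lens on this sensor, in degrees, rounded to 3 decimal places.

3.942°

Sensor diagonal = √(13.2² + 8.8²) = √251.6800 ≈ 15.8644 mm.
From the diagonal AOV: f = 15.8644 / (2·tan(3.55°)) = 15.8644 / 0.12408 ≈ 127.8593 mm.
Short-edge AOV = 2·arctan(8.8 / (2 × 127.8593)) = 2·arctan(0.03441) ≈ 3.9419°.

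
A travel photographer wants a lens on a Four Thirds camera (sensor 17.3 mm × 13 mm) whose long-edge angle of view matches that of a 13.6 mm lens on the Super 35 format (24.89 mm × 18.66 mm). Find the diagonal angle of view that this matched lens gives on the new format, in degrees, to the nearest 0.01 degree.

Equal long-edge AOV ⇒ f₂ = f₁ · 17.3/24.89 = 13.6 × 0.69506 ≈ 9.4528 mm.
Sensor diagonal = √(17.3² + 13²) = √468.2900 ≈ 21.6400 mm.
Diagonal AOV on the new format = 2·arctan(21.6400 / (2 × 9.4528)) = 2·arctan(1.14464) ≈ 97.7165°.

97.72°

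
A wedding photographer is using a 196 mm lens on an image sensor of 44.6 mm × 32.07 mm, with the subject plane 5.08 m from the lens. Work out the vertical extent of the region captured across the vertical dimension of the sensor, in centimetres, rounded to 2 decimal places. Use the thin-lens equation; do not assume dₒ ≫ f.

79.91 cm

dₒ: 5.08 m = 5080 mm.
Similar triangles through the lens centre give W/dₒ = h/dᵢ; with 1/f = 1/dₒ + 1/dᵢ this gives W = h·(dₒ − f)/f.
W = 32.07 mm × (5080 − 196) / 196 = 32.07 × 24.9184 ≈ 799.132 mm = 79.9132 cm.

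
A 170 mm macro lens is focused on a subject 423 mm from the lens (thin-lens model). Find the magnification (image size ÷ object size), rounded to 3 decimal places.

0.672×

Thin lens: 1/f = 1/dₒ + 1/dᵢ → 1/dᵢ = 1/170 − 1/423 = 0.0035183 mm⁻¹, so dᵢ ≈ 284.2292 mm.
Magnification m = dᵢ/dₒ = 284.2292/423 ≈ 0.67194.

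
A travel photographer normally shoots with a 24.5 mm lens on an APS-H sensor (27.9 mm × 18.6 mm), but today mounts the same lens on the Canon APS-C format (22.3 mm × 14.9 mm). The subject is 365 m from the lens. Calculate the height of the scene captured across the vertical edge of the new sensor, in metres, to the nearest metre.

222 m

The focal length stays 24.5 mm; the relevant sensor dimension is now h = 14.9 mm. Object distance dₒ = 365 m = 365000 mm.
Thin-lens field height W = h·(dₒ − f)/f = 14.9 × (365000 − 24.5)/24.5 ≈ 221964.692 mm = 221.965 m.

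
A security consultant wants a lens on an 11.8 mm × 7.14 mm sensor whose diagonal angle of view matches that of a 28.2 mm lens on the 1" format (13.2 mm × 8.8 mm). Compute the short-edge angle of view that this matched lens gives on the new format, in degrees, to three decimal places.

16.570°

Sensor diagonal = √(13.2² + 8.8²) = √251.6800 ≈ 15.8644 mm.
Sensor diagonal = √(11.8² + 7.14²) = √190.2196 ≈ 13.7920 mm.
Equal diagonal AOV ⇒ f₂ = f₁ · 13.7920/15.8644 = 28.2 × 0.86937 ≈ 24.5162 mm.
Short-edge AOV on the new format = 2·arctan(7.14 / (2 × 24.5162)) = 2·arctan(0.14562) ≈ 16.5702°.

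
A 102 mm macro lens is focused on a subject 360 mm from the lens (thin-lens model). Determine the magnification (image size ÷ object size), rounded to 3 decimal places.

0.395×

Thin lens: 1/f = 1/dₒ + 1/dᵢ → 1/dᵢ = 1/102 − 1/360 = 0.0070261 mm⁻¹, so dᵢ ≈ 142.3256 mm.
Magnification m = dᵢ/dₒ = 142.3256/360 ≈ 0.39535.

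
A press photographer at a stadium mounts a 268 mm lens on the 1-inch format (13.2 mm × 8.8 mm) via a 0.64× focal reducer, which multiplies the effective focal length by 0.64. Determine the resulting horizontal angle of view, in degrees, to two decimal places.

4.41°

Effective focal length f = 268 × 0.64 = 171.52 mm.
α = 2·arctan(13.2 / (2 × 171.52)) = 2·arctan(0.03848) ≈ 4.4072°.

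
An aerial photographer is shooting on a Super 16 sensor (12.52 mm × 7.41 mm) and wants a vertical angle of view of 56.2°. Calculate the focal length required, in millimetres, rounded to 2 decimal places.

6.94 mm

From α = 2·arctan(h/2f) we get f = h / (2·tan(α/2)).
With h = 7.41 mm and α/2 = 28.1°, tan(α/2) ≈ 0.53395, so f ≈ 7.41 / 1.06790 ≈ 6.9388 mm.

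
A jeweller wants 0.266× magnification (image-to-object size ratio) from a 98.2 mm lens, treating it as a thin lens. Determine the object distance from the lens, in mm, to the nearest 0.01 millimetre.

467.37 mm

With m = dᵢ/dₒ and 1/f = 1/dₒ + 1/dᵢ, substituting dᵢ = m·dₒ gives 1/f = (1 + 1/m)/dₒ, hence dₒ = f·(1 + 1/m).
dₒ = 98.2 × (1 + 1/0.266) = 98.2 × 4.75940 ≈ 467.373 mm.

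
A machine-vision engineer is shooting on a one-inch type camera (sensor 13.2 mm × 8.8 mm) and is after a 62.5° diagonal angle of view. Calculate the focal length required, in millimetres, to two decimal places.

13.07 mm

Sensor diagonal = √(13.2² + 8.8²) = √251.6800 ≈ 15.8644 mm.
From α = 2·arctan(d/2f) we get f = d / (2·tan(α/2)).
With d = 15.8644 mm and α/2 = 31.25°, tan(α/2) ≈ 0.60681, so f ≈ 15.8644 / 1.21363 ≈ 13.0719 mm.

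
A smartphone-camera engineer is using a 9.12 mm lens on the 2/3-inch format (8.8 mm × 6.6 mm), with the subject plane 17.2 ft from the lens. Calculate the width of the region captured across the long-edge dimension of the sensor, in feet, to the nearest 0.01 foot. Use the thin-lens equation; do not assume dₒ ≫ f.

16.57 ft

dₒ: 17.2 ft × 304.8 mm/ft = 5242.56 mm.
Similar triangles through the lens centre give W/dₒ = w/dᵢ; with 1/f = 1/dₒ + 1/dᵢ this gives W = w·(dₒ − f)/f.
W = 8.8 mm × (5242.56 − 9.12) / 9.12 = 8.8 × 573.8421 ≈ 5049.810 mm = 5049.810/304.8 ft = 16.5676 ft.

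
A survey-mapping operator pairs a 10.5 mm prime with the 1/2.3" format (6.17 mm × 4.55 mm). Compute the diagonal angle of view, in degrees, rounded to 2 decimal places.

40.11°

Sensor diagonal = √(6.17² + 4.55²) = √58.7714 ≈ 7.6663 mm.
Angle of view α = 2·arctan(d/2f) with d = 7.6663 mm and f = 10.5 mm.
d/2f = 0.36506; arctan(0.36506) ≈ 20.0551°, so α ≈ 40.1102°.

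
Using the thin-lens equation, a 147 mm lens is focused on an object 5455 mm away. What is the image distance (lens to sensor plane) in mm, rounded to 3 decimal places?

151.071 mm

1/dᵢ = 1/f − 1/dₒ = 1/147 − 1/5455 = 0.0066194 mm⁻¹.
dᵢ = 1/0.0066194 ≈ 151.0710 mm.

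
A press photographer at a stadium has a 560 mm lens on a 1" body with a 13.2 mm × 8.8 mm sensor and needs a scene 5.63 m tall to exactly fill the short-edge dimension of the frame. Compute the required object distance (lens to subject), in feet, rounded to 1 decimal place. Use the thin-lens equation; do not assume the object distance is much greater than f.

1177.3 ft

W: 5.63 m = 5630 mm.
Magnification m = h/W = dᵢ/dₒ; combined with 1/f = 1/dₒ + 1/dᵢ this gives dₒ = f·(1 + W/h).
dₒ = 560 mm × (1 + 5630/8.8) = 560 × 640.7727 ≈ 358832.727 mm = 358832.727/304.8 ft = 1177.27 ft.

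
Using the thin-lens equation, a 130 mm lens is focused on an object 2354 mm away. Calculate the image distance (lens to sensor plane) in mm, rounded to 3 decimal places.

1/dᵢ = 1/f − 1/dₒ = 1/130 − 1/2354 = 0.0072675 mm⁻¹.
dᵢ = 1/0.0072675 ≈ 137.5989 mm.

137.599 mm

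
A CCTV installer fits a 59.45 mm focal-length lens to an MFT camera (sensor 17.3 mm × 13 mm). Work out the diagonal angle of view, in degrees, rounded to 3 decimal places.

20.630°

Sensor diagonal = √(17.3² + 13²) = √468.2900 ≈ 21.6400 mm.
Angle of view α = 2·arctan(d/2f) with d = 21.6400 mm and f = 59.45 mm.
d/2f = 0.18200; arctan(0.18200) ≈ 10.3150°, so α ≈ 20.6301°.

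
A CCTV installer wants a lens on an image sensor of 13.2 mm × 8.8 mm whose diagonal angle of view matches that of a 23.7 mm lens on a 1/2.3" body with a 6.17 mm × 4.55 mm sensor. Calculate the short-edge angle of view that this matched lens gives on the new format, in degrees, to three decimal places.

Sensor diagonal = √(6.17² + 4.55²) = √58.7714 ≈ 7.6663 mm.
Sensor diagonal = √(13.2² + 8.8²) = √251.6800 ≈ 15.8644 mm.
Equal diagonal AOV ⇒ f₂ = f₁ · 15.8644/7.6663 = 23.7 × 2.06939 ≈ 49.0444 mm.
Short-edge AOV on the new format = 2·arctan(8.8 / (2 × 49.0444)) = 2·arctan(0.08971) ≈ 10.2531°.

10.253°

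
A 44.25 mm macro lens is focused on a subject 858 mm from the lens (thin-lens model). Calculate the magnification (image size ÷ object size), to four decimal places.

Thin lens: 1/f = 1/dₒ + 1/dᵢ → 1/dᵢ = 1/44.25 − 1/858 = 0.0214334 mm⁻¹, so dᵢ ≈ 46.6562 mm.
Magnification m = dᵢ/dₒ = 46.6562/858 ≈ 0.05438.

0.0544×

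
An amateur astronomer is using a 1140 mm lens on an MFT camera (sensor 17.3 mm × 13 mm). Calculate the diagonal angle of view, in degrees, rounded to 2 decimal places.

Sensor diagonal = √(17.3² + 13²) = √468.2900 ≈ 21.6400 mm.
Angle of view α = 2·arctan(d/2f) with d = 21.6400 mm and f = 1140 mm.
d/2f = 0.00949; arctan(0.00949) ≈ 0.5438°, so α ≈ 1.0876°.

1.09°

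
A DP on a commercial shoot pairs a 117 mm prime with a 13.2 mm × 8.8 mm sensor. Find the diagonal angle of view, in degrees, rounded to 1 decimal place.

7.8°

Sensor diagonal = √(13.2² + 8.8²) = √251.6800 ≈ 15.8644 mm.
Angle of view α = 2·arctan(d/2f) with d = 15.8644 mm and f = 117 mm.
d/2f = 0.06780; arctan(0.06780) ≈ 3.8785°, so α ≈ 7.7571°.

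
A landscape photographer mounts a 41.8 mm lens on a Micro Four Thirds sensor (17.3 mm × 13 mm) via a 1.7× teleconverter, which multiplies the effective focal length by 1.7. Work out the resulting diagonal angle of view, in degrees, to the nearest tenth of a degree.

17.3°

Effective focal length f = 41.8 × 1.7 = 71.06 mm.
Sensor diagonal = √(17.3² + 13²) = √468.2900 ≈ 21.6400 mm.
α = 2·arctan(21.640 / (2 × 71.06)) = 2·arctan(0.15227) ≈ 17.3154°.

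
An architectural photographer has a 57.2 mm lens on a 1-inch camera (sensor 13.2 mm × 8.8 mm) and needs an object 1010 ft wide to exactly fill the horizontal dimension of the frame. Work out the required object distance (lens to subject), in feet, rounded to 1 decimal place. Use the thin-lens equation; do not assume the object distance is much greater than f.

W: 1010 ft × 304.8 mm/ft = 307847.99 mm.
Magnification m = w/W = dᵢ/dₒ; combined with 1/f = 1/dₒ + 1/dᵢ this gives dₒ = f·(1 + W/w).
dₒ = 57.2 mm × (1 + 307848/13.2) = 57.2 × 23322.8174 ≈ 1334065.157 mm = 1334065.157/304.8 ft = 4376.85 ft.

4376.9 ft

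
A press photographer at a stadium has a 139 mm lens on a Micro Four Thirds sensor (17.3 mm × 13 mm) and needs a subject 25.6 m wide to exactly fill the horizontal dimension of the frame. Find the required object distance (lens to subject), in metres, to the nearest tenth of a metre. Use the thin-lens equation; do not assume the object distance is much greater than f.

W: 25.6 m = 25600 mm.
Magnification m = w/W = dᵢ/dₒ; combined with 1/f = 1/dₒ + 1/dᵢ this gives dₒ = f·(1 + W/w).
dₒ = 139 mm × (1 + 25600/17.3) = 139 × 1480.7688 ≈ 205826.861 mm = 205.827 m.

205.8 m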